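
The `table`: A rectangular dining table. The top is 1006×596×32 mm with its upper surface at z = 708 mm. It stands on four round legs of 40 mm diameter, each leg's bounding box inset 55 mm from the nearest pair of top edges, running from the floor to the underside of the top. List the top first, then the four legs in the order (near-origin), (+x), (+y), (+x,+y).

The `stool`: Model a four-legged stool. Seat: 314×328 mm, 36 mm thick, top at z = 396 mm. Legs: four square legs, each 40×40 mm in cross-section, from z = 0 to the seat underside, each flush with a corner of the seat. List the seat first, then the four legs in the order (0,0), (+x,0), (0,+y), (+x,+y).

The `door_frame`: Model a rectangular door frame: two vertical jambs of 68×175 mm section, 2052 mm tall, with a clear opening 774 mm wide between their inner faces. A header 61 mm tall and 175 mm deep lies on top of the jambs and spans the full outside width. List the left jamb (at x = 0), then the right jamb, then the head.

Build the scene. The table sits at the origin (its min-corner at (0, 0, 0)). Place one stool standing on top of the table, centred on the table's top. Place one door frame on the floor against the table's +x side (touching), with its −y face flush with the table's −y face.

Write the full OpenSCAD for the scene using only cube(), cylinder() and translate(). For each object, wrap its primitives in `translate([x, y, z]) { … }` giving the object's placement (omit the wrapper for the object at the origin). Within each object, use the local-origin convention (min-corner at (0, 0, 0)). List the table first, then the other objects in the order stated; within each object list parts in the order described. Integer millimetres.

translate([0, 0, 676]) cube([1006, 596, 32]);
translate([75, 75, 0]) cylinder(h = 676, r = 20);
translate([931, 75, 0]) cylinder(h = 676, r = 20);
translate([75, 521, 0]) cylinder(h = 676, r = 20);
translate([931, 521, 0]) cylinder(h = 676, r = 20);
translate([346, 134, 708]) {
  translate([0, 0, 360]) cube([314, 328, 36]);
  cube([40, 40, 360]);
  translate([274, 0, 0]) cube([40, 40, 360]);
  translate([0, 288, 0]) cube([40, 40, 360]);
  translate([274, 288, 0]) cube([40, 40, 360]);
}
translate([1006, 0, 0]) {
  cube([68, 175, 2052]);
  translate([842, 0, 0]) cube([68, 175, 2052]);
  translate([0, 0, 2052]) cube([910, 175, 61]);
}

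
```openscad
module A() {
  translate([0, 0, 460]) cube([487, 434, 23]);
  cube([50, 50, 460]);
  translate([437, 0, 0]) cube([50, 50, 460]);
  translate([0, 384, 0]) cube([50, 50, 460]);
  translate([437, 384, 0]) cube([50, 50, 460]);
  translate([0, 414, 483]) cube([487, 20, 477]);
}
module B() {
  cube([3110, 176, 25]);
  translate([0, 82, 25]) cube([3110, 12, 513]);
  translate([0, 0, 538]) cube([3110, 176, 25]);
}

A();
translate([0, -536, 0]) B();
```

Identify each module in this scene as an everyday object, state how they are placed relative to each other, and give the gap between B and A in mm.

A is a chair. B is an I-beam. The I-beam is on the floor beside the chair on its −y side. The gap between the I-beam and the chair is 360 mm.

The I-beam's nearest face is 360 mm from the chair's −y face.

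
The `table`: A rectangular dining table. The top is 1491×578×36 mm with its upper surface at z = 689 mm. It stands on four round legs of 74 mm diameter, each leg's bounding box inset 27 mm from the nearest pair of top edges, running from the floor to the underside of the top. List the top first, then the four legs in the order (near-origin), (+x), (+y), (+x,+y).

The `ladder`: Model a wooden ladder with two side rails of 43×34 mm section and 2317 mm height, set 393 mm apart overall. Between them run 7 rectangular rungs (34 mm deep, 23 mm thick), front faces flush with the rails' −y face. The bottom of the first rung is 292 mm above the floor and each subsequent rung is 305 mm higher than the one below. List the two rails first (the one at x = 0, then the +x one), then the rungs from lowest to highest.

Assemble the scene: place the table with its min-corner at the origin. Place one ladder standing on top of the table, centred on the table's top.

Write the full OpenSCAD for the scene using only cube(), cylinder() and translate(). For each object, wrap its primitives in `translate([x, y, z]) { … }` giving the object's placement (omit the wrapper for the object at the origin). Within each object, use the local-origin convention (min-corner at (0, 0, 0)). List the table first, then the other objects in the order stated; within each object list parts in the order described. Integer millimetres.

translate([0, 0, 653]) cube([1491, 578, 36]);
translate([64, 64, 0]) cylinder(h = 653, r = 37);
translate([1427, 64, 0]) cylinder(h = 653, r = 37);
translate([64, 514, 0]) cylinder(h = 653, r = 37);
translate([1427, 514, 0]) cylinder(h = 653, r = 37);
translate([549, 272, 689]) {
  cube([43, 34, 2317]);
  translate([350, 0, 0]) cube([43, 34, 2317]);
  translate([43, 0, 292]) cube([307, 34, 23]);
  translate([43, 0, 597]) cube([307, 34, 23]);
  translate([43, 0, 902]) cube([307, 34, 23]);
  translate([43, 0, 1207]) cube([307, 34, 23]);
  translate([43, 0, 1512]) cube([307, 34, 23]);
  translate([43, 0, 1817]) cube([307, 34, 23]);
  translate([43, 0, 2122]) cube([307, 34, 23]);
}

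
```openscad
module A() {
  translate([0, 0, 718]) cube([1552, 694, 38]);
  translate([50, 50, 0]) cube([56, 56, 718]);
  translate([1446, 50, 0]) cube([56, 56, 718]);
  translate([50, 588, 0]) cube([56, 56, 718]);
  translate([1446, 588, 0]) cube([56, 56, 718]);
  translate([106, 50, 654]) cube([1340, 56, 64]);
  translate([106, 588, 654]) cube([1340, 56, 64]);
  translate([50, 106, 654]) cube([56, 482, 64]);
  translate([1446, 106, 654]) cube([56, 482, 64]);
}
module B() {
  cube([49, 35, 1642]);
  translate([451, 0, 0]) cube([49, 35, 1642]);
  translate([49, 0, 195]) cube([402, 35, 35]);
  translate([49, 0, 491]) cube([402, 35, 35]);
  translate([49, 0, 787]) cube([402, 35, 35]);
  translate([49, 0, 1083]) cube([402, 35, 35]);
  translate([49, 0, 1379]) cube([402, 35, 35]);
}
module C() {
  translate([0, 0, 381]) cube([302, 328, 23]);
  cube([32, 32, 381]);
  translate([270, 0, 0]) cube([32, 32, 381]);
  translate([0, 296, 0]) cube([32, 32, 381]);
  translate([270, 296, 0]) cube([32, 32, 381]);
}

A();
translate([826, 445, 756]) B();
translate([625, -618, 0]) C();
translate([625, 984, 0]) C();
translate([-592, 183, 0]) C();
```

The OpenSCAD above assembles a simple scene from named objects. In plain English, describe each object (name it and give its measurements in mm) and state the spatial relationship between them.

A is a table with a 1552×694 mm rectangular top, 38 mm thick, top surface at z = 756 mm, supported by four 56×56 mm square legs, each inset 50 mm from the nearest pair of top edges, running from the floor. Four apron rails, 56 mm thick and 64 mm tall, run between adjacent legs with their top edges flush with the underside of the top and their outer faces flush with the legs' outer faces.

B is a straight ladder. Two 49×35 mm vertical rails, 1642 mm tall, stand 500 mm apart (outside-to-outside) with their front faces coplanar on the −y side. 5 rungs, each 35 mm deep and 35 mm tall, span between the inner faces of the rails, front faces flush with the rails. The lowest rung's underside is at z = 195 mm and rungs are spaced 296 mm apart (underside to underside).

C is a four-legged stool. The seat is a 302×328×23 mm slab whose top surface is at z = 404 mm; four square legs, each 32×32 mm in cross-section, run from the floor (z = 0) to the underside of the seat, each flush with a corner of the seat.

The ladder is on top of the table. Three stools sit around the table at the −y, +y, −x sides.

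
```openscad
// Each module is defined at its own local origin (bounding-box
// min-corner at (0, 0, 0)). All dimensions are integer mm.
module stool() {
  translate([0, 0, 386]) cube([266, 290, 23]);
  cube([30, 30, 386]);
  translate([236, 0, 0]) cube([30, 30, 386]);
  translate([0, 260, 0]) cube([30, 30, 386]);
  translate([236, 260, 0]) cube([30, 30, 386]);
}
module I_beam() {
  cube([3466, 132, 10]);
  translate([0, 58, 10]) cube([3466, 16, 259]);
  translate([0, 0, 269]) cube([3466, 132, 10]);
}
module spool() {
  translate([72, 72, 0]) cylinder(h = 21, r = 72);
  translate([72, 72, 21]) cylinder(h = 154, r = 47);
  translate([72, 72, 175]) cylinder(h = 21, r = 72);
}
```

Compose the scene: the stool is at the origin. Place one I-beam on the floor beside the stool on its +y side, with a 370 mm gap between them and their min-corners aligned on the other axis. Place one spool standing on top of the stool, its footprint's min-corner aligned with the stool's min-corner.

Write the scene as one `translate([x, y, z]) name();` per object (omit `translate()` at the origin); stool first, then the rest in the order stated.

stool();
translate([0, 660, 0]) I_beam();
translate([0, 0, 409]) spool();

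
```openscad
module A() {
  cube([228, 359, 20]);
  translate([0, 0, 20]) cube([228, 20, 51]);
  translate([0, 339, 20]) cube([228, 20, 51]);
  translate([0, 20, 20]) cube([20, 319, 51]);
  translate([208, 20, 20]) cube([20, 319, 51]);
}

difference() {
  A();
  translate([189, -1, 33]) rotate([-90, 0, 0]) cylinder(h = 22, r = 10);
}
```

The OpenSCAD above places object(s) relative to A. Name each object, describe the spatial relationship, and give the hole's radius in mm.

The subtracted cylinder has r = 10 mm.

A is an open box. The open box has a circular hole through its front wall. The hole's radius is 10 mm.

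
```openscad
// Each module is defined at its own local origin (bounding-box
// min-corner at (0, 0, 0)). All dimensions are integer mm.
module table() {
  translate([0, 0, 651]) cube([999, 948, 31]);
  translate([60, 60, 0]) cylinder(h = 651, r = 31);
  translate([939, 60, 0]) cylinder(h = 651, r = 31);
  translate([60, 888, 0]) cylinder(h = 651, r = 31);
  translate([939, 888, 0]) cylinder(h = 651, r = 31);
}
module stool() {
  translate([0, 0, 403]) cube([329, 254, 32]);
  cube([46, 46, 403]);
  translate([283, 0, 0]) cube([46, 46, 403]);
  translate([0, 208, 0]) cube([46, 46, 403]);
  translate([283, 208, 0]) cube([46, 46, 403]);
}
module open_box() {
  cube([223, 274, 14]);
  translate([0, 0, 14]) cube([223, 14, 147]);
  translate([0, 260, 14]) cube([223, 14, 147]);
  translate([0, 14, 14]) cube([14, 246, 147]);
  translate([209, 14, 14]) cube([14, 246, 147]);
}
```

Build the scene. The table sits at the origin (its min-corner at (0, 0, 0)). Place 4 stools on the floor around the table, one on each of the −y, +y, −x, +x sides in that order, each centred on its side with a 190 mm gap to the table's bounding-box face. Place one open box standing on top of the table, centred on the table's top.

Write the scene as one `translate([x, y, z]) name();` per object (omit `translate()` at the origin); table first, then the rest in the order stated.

table();
translate([335, -444, 0]) stool();
translate([335, 1138, 0]) stool();
translate([-519, 347, 0]) stool();
translate([1189, 347, 0]) stool();
translate([388, 337, 682]) open_box();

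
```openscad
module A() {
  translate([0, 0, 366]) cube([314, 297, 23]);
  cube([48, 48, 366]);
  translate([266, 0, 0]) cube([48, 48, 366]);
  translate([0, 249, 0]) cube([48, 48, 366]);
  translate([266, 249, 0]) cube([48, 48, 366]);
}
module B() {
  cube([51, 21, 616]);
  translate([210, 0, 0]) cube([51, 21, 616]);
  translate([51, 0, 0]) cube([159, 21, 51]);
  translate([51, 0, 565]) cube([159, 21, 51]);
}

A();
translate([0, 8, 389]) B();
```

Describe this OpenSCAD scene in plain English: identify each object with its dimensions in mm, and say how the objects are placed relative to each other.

A is a four-legged stool. The seat is a 314×297×23 mm slab whose top surface is at z = 389 mm; four square legs, each 48×48 mm in cross-section, run from the floor (z = 0) to the underside of the seat, each flush with a corner of the seat.

B is a picture frame with a 159×514 mm rectangular opening (x by z) and a uniform 51 mm border on every side. Frame depth is 21 mm along y. It is built from two vertical stiles running the full outside height and two horizontal rails spanning the gap between the stiles.

The picture frame is on top of the stool.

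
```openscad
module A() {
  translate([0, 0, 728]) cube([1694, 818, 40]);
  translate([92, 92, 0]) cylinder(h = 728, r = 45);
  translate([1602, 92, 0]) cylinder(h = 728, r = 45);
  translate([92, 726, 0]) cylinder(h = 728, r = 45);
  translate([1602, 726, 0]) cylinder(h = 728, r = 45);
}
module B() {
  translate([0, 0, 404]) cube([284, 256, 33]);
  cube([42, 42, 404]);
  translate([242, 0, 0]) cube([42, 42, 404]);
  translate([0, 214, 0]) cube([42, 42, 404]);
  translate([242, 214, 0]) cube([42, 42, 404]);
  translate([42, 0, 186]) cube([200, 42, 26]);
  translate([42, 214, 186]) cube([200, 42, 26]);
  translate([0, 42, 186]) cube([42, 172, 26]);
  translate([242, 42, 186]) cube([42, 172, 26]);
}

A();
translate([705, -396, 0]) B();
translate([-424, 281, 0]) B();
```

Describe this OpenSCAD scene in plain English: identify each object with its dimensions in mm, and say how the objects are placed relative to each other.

A is a rectangular dining table. The top is 1694×818×40 mm with its upper surface at z = 768 mm. It stands on four round legs of 90 mm diameter, each leg's bounding box inset 47 mm from the nearest pair of top edges, running from the floor to the underside of the top.

B is a four-legged stool. The seat is a 284×256×33 mm slab whose top surface is at z = 437 mm; four square legs, each 42×42 mm in cross-section, run from the floor (z = 0) to the underside of the seat, each flush with a corner of the seat. Four stretchers, 42 mm wide and 26 mm tall, connect adjacent legs with their undersides at z = 186 mm, each running between the inner faces of the legs it joins and aligned with the legs' outer faces on the other axis.

Two stools sit around the table at the −y, −x sides.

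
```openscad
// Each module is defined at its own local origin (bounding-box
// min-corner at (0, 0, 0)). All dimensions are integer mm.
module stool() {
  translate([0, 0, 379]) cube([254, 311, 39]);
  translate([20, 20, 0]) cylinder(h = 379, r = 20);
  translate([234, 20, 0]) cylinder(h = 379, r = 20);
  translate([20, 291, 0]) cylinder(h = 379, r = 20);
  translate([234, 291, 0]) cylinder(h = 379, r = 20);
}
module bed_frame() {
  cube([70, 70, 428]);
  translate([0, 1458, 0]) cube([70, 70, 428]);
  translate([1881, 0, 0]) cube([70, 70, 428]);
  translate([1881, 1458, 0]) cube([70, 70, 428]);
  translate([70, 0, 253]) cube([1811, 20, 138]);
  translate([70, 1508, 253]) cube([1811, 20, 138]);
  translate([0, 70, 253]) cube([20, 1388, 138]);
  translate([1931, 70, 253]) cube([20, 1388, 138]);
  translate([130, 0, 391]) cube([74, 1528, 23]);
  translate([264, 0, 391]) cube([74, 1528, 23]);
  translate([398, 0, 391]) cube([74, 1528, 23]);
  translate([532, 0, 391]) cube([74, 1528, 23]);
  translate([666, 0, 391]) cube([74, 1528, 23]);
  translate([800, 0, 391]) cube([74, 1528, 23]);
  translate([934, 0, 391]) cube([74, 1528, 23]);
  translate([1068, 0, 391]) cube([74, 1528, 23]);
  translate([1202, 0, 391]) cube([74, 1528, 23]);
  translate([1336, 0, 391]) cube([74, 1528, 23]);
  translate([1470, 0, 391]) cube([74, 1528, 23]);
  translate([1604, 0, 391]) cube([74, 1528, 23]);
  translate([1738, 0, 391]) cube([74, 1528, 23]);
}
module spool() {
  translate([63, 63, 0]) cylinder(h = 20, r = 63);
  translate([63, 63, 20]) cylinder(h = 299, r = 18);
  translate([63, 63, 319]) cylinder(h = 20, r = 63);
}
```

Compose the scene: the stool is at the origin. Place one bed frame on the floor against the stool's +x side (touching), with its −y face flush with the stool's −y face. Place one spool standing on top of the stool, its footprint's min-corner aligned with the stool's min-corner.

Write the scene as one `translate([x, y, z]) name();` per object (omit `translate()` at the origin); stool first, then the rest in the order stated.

stool();
translate([254, 0, 0]) bed_frame();
translate([0, 0, 418]) spool();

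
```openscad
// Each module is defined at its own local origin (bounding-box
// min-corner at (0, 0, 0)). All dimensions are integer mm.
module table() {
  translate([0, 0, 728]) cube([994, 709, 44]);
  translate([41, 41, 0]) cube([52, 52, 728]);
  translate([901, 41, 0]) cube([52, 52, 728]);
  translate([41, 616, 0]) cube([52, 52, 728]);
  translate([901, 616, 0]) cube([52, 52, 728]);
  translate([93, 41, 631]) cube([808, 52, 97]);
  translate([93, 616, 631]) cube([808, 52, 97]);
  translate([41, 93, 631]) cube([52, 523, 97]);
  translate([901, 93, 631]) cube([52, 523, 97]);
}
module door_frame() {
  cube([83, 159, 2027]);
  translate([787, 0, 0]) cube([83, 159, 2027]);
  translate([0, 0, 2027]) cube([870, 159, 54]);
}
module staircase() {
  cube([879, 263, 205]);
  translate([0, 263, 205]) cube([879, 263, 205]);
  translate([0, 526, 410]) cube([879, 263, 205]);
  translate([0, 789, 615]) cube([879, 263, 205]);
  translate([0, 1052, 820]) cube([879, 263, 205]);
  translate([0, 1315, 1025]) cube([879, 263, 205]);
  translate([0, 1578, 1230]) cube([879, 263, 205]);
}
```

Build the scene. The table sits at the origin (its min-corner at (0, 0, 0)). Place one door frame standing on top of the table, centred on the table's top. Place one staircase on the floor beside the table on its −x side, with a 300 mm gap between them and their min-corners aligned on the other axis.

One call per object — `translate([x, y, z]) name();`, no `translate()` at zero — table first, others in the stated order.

table();
translate([62, 275, 772]) door_frame();
translate([-1179, 0, 0]) staircase();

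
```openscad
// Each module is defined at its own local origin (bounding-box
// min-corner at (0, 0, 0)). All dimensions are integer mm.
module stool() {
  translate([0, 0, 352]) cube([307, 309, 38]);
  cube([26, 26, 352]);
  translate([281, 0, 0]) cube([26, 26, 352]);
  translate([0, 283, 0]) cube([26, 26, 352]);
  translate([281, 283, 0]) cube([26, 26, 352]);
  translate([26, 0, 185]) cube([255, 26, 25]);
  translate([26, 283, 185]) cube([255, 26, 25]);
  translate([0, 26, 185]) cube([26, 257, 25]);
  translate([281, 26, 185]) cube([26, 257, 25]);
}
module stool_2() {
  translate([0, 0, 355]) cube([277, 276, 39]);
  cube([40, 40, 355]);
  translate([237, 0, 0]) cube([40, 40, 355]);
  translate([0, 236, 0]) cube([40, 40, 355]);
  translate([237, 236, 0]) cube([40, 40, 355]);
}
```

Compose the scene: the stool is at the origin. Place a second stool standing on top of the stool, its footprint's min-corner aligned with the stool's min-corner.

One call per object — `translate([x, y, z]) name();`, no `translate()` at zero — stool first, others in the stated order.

stool();
translate([0, 0, 390]) stool_2();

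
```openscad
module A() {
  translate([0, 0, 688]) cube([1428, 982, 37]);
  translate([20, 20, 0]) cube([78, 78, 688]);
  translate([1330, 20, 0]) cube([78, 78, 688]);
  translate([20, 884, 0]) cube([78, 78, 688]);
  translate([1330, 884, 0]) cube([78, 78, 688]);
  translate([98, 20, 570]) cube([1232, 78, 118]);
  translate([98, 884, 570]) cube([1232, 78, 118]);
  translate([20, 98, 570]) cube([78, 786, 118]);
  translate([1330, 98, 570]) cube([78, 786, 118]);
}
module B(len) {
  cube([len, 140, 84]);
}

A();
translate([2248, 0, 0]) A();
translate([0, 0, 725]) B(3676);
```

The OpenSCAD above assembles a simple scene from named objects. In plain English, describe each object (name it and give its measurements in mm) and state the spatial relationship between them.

A is a table with a 1428×982 mm rectangular top, 37 mm thick, top surface at z = 725 mm, supported by four 78×78 mm square legs, each inset 20 mm from the nearest pair of top edges, running from the floor. Four apron rails, 78 mm thick and 118 mm tall, run between adjacent legs with their top edges flush with the underside of the top and their outer faces flush with the legs' outer faces.

B is a rectangular beam 3676 mm long (x), 140 mm deep (y), 84 mm thick (z).

The beam spans the tops of two tables placed 820 mm apart, resting at z = 725 mm.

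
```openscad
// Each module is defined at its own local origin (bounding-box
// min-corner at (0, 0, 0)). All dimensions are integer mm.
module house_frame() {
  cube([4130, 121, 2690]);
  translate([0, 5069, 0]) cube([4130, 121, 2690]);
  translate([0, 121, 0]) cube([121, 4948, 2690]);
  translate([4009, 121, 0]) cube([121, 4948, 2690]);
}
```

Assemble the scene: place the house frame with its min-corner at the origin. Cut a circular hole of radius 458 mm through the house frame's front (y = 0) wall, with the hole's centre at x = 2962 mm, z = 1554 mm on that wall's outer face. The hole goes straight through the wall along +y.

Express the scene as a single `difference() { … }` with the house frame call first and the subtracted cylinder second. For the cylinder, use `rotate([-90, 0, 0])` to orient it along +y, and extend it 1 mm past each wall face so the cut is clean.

difference() {
  house_frame();
  translate([2962, -1, 1554]) rotate([-90, 0, 0]) cylinder(h = 123, r = 458);
}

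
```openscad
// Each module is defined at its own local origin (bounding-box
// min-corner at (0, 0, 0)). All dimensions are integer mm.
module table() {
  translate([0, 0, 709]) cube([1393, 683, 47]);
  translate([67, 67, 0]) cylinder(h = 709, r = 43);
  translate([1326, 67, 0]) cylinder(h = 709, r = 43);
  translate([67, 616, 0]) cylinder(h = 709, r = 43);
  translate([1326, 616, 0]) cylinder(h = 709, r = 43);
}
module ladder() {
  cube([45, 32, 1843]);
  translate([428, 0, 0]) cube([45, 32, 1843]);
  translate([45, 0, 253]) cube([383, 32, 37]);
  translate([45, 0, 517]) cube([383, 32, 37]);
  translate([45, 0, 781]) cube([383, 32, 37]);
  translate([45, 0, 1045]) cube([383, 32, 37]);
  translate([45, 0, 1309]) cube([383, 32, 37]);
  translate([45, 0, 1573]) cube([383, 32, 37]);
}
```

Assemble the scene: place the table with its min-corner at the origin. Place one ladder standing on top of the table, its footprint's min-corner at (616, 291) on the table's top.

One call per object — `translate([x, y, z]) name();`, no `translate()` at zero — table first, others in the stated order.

table();
translate([616, 291, 756]) ladder();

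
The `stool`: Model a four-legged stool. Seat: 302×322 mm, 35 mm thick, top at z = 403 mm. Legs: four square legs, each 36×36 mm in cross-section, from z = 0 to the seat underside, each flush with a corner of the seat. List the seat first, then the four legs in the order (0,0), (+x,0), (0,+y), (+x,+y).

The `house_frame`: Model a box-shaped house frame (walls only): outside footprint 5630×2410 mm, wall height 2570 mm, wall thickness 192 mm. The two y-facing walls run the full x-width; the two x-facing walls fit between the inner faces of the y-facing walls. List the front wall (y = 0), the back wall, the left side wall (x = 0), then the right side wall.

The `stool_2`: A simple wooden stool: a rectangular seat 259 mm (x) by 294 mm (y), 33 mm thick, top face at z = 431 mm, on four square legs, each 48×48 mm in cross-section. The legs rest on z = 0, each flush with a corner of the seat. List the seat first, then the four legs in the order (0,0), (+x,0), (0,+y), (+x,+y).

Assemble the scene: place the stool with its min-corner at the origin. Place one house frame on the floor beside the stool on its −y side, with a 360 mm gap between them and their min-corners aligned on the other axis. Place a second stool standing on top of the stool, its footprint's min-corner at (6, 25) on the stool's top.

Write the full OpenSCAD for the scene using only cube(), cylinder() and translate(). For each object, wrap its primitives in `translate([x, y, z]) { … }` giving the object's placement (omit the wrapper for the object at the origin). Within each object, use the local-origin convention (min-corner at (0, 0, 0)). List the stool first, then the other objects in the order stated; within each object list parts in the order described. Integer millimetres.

translate([0, 0, 368]) cube([302, 322, 35]);
cube([36, 36, 368]);
translate([266, 0, 0]) cube([36, 36, 368]);
translate([0, 286, 0]) cube([36, 36, 368]);
translate([266, 286, 0]) cube([36, 36, 368]);
translate([0, -2770, 0]) {
  cube([5630, 192, 2570]);
  translate([0, 2218, 0]) cube([5630, 192, 2570]);
  translate([0, 192, 0]) cube([192, 2026, 2570]);
  translate([5438, 192, 0]) cube([192, 2026, 2570]);
}
translate([6, 25, 403]) {
  translate([0, 0, 398]) cube([259, 294, 33]);
  cube([48, 48, 398]);
  translate([211, 0, 0]) cube([48, 48, 398]);
  translate([0, 246, 0]) cube([48, 48, 398]);
  translate([211, 246, 0]) cube([48, 48, 398]);
}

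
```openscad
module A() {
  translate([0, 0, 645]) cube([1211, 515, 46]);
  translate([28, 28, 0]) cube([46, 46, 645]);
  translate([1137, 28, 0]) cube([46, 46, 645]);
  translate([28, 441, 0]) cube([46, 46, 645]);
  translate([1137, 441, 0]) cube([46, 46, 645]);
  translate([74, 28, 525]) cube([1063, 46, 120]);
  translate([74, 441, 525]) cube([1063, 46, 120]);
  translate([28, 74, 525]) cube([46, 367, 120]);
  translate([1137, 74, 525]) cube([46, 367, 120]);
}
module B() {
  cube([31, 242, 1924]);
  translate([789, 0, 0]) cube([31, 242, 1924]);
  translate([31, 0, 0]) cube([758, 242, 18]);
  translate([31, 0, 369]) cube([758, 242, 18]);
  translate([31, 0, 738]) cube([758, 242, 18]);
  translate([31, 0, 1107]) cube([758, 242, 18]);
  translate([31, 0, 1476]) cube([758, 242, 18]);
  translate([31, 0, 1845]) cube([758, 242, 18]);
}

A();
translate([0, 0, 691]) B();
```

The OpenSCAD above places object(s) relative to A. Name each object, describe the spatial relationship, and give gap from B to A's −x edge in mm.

The bookshelf's min-x is at 0; the table's min-x is 0; gap = 0 mm.

A is a table. B is a bookshelf. The bookshelf is on top of the table. The gap from the bookshelf to the table's −x edge is 0 mm.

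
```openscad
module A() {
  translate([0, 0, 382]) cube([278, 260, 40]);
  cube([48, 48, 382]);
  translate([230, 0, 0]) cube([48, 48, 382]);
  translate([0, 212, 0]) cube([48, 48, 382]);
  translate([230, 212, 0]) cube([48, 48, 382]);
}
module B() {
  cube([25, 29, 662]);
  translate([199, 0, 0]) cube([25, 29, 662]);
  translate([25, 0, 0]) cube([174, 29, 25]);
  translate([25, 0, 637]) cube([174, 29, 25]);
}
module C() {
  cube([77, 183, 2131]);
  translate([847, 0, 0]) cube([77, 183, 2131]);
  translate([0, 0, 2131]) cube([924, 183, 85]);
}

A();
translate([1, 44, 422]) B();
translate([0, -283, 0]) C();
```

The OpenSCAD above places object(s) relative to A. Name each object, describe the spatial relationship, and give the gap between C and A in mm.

The door frame's nearest face is 100 mm from the stool's −y face.

A is a stool. B is a picture frame. C is a door frame. The picture frame is on top of the stool. The door frame is on the floor beside the stool on its −y side. The gap between the door frame and the stool is 100 mm.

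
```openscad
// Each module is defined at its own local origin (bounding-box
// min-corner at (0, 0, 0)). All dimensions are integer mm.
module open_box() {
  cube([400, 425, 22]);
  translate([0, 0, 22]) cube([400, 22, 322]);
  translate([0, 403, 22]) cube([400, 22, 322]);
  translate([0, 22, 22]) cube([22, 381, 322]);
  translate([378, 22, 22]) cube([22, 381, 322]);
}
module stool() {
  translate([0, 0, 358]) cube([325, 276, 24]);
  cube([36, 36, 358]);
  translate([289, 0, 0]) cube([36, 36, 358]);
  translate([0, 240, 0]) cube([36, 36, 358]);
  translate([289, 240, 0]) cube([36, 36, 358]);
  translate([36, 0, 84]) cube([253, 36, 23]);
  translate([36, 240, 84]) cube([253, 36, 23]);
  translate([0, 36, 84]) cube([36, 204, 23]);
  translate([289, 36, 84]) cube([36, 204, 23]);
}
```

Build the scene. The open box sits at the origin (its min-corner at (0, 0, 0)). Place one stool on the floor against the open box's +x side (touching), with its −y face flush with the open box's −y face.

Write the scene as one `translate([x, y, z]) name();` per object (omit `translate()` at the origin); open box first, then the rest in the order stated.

open_box();
translate([400, 0, 0]) stool();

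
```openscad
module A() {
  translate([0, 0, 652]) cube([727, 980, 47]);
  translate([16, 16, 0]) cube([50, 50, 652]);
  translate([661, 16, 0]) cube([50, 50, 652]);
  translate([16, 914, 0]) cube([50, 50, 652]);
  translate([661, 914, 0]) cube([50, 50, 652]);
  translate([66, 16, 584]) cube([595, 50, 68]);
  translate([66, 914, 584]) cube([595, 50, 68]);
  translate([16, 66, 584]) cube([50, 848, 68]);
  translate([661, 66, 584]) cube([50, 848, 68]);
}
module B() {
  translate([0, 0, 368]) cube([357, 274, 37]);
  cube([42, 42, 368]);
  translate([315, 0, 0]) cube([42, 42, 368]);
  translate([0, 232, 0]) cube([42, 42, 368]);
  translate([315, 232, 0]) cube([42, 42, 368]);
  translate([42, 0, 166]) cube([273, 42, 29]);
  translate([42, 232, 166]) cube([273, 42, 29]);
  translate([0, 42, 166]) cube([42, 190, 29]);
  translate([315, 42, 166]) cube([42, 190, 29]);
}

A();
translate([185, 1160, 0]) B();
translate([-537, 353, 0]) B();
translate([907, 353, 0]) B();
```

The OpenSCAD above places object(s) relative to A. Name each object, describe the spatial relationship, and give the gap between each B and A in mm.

Each stool's nearest face is 180 mm from the table's bounding box.

A is a table. B is a stool. Three stools sit around the table at the +y, −x, +x sides. The gap between each stool and the table is 180 mm.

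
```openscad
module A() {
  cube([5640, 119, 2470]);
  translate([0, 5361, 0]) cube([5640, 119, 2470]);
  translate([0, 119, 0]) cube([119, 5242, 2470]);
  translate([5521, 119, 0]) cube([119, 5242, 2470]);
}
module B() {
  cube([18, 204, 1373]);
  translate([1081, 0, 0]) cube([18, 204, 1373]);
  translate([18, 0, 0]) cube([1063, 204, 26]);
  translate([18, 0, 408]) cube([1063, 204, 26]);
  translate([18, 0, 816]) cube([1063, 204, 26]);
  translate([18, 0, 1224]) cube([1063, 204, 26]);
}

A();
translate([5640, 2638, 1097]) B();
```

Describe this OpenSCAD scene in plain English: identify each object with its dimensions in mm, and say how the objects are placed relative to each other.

A is a box-shaped house frame (walls only): outside footprint 5640×5480 mm, wall height 2470 mm, wall thickness 119 mm. The two y-facing walls run the full x-width; the two x-facing walls fit between the inner faces of the y-facing walls.

B is an open bookshelf. Two side panels, each 18 mm thick, 204 mm deep and 1373 mm tall, stand 1099 mm apart (outside-to-outside). Between them sit 4 shelves, each 26 mm thick and 204 mm deep, spanning the full gap between the sides. The bottom shelf rests on the floor (its underside at z = 0) and the clear gap between one shelf's top and the next shelf's underside is 382 mm.

The bookshelf is beside the house frame with their tops flush at z = 2470.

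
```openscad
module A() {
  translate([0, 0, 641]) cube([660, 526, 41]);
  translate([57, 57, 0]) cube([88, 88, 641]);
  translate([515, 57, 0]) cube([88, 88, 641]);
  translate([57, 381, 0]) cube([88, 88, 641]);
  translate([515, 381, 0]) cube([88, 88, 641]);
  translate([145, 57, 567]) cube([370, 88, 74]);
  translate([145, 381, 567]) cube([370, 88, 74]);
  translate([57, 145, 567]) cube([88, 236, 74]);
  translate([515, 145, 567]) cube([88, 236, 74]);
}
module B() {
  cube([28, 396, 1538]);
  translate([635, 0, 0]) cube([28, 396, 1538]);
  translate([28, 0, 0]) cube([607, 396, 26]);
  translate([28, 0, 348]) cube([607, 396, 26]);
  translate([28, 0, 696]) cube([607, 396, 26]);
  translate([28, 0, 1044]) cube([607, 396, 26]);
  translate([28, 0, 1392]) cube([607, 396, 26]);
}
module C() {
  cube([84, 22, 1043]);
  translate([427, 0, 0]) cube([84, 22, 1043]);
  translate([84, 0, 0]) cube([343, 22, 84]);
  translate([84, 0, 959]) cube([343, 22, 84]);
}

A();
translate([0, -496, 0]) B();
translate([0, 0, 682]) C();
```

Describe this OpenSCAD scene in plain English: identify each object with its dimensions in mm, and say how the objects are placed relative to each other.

A is a table with a 660×526 mm rectangular top, 41 mm thick, top surface at z = 682 mm, supported by four 88×88 mm square legs, each inset 57 mm from the nearest pair of top edges, running from the floor. Four apron rails, 88 mm thick and 74 mm tall, run between adjacent legs with their top edges flush with the underside of the top and their outer faces flush with the legs' outer faces.

B is a bookshelf 663 mm wide overall, 396 mm deep and 1538 mm tall. The two sides are 28 mm thick vertical panels. 5 horizontal shelves of 26 mm thickness span between the inner faces of the sides; the lowest shelf sits on the floor and shelves are stacked with a clear vertical gap of 322 mm between each pair.

C is a picture frame with a 343×875 mm rectangular opening (x by z) and a uniform 84 mm border on every side. Frame depth is 22 mm along y. It is built from two vertical stiles running the full outside height and two horizontal rails spanning the gap between the stiles.

The bookshelf is on the floor beside the table on its −y side. The picture frame is on top of the table.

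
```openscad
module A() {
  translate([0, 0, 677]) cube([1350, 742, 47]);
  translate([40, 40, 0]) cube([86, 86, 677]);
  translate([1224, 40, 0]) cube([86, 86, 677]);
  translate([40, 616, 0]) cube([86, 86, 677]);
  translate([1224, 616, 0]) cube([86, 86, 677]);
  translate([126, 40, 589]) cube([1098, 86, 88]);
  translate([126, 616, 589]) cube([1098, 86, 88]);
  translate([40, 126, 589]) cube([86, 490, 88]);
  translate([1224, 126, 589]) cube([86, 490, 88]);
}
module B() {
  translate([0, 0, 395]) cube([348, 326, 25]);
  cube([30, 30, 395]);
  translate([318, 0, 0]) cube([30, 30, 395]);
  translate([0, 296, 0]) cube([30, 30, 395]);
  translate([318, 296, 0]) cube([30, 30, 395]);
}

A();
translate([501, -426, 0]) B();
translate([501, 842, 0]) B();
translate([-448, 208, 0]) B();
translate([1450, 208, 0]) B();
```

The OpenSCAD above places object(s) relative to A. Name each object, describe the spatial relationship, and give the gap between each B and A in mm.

Each stool's nearest face is 100 mm from the table's bounding box.

A is a table. B is a stool. Four stools sit around the table at the −y, +y, −x, +x sides. The gap between each stool and the table is 100 mm.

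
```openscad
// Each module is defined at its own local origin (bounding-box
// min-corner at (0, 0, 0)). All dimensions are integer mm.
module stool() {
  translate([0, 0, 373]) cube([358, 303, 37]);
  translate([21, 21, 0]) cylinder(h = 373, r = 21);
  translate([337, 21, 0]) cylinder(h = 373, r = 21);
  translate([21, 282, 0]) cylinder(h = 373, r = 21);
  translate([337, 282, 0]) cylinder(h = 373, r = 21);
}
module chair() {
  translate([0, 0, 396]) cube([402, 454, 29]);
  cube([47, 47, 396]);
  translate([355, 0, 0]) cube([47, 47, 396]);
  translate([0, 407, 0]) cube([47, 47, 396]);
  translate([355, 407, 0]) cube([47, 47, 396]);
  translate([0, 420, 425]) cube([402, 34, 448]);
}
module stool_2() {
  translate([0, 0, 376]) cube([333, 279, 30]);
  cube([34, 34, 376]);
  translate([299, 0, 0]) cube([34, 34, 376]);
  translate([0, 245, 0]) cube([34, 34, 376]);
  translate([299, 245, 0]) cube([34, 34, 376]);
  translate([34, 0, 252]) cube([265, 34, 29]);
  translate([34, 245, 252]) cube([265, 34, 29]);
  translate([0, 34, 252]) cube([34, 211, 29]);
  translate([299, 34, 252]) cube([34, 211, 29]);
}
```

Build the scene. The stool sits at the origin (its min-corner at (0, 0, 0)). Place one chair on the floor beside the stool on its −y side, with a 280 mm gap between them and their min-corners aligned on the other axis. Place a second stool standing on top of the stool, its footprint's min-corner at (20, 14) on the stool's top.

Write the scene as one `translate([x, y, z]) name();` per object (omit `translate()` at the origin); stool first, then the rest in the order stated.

stool();
translate([0, -734, 0]) chair();
translate([20, 14, 410]) stool_2();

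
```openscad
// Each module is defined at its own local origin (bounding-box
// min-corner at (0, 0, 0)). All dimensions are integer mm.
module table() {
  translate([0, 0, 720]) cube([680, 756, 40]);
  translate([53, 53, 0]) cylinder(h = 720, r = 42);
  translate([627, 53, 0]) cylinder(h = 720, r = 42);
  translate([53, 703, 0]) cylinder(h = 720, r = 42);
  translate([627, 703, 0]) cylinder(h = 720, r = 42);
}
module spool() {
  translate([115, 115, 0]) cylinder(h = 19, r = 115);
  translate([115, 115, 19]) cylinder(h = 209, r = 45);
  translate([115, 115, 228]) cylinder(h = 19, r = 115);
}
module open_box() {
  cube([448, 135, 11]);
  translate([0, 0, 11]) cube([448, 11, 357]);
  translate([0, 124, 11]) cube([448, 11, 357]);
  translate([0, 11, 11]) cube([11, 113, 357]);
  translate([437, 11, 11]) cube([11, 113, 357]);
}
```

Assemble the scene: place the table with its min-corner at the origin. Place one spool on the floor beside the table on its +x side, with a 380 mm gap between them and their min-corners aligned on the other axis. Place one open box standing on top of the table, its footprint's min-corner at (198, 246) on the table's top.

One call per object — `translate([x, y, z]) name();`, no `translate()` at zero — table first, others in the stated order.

table();
translate([1060, 0, 0]) spool();
translate([198, 246, 760]) open_box();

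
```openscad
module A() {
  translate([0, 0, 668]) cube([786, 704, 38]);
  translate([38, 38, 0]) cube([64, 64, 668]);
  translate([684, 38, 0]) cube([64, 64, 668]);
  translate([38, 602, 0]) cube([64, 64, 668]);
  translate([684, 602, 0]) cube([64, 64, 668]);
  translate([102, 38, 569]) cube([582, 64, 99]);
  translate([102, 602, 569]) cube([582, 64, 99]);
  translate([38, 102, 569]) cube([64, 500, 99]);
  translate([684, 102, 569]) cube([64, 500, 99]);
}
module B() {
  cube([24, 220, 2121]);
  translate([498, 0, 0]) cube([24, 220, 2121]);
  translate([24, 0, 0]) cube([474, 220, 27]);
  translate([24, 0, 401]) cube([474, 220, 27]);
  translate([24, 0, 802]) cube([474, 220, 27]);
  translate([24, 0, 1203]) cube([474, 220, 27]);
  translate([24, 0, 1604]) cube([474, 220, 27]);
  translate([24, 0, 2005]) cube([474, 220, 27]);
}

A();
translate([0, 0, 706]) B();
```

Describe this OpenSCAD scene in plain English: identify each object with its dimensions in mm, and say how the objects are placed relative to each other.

A is a table: top 786 mm (x) × 704 mm (y), 38 mm thick, upper face at z = 706 mm, on four 64×64 mm square legs, each inset 38 mm from the nearest pair of top edges, running from z = 0 to the bottom of the top. Four apron rails, 64 mm thick and 99 mm tall, run between adjacent legs with their top edges flush with the underside of the top and their outer faces flush with the legs' outer faces.

B is a bookshelf 522 mm wide overall, 220 mm deep and 2121 mm tall. The two sides are 24 mm thick vertical panels. 6 horizontal shelves of 27 mm thickness span between the inner faces of the sides; the lowest shelf sits on the floor and shelves are stacked with a clear vertical gap of 374 mm between each pair.

The bookshelf is on top of the table.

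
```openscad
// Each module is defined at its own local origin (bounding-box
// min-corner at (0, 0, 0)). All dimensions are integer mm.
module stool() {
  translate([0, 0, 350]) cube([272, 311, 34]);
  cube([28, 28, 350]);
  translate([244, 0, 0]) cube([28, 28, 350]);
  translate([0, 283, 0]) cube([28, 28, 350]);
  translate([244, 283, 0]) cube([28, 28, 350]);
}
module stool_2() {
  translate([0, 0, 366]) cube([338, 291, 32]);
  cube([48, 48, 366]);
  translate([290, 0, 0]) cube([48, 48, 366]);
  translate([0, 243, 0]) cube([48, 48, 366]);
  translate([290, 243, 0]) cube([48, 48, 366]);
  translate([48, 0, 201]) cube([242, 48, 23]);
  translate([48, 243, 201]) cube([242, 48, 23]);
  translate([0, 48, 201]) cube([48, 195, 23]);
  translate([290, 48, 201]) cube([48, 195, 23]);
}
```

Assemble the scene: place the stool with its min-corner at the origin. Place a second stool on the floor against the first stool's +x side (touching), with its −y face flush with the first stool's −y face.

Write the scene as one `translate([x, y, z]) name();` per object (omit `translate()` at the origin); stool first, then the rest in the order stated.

stool();
translate([272, 0, 0]) stool_2();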